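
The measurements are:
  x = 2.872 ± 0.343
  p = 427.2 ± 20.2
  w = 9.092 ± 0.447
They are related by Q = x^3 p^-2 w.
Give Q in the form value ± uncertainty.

0.001180 ± 0.000441

Products/powers → add relative errors in quadrature, weighted by exponent:
  (3·δx/x)² = (3×0.119)² = 0.128;  (-2·δp/p)² = (-2×0.0473)² = 0.00894;  (1·δw/w)² = (1×0.0492)² = 0.00242
δQ/Q = √(0.140) = 0.374
Q = 0.001180, so δQ = 0.374 × 0.001180 = 0.000441.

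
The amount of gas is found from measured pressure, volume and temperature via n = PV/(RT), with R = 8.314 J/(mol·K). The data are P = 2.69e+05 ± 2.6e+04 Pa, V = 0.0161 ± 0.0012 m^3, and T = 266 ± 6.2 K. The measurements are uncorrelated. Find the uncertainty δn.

Relative error in a monomial: (δn/n)² = Σ (nᵢ · δxᵢ/xᵢ)².
  (1·δP/P)² = (1×0.0967)² = 0.00934;  (1·δV/V)² = (1×0.0745)² = 0.00556;  (-1·δT/T)² = (-1×0.0233)² = 0.000543
δn/n = √(0.0154) = 0.124
n = 1.96 mol, so δn = 0.124 × 1.96 = 0.243 mol.

0.243 mol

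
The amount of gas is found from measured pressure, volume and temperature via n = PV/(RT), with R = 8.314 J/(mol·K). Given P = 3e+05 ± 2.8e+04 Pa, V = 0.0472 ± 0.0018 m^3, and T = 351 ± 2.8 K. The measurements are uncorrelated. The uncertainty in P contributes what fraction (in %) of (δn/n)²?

(δn/n)² = (1·δP/P)² + (1·δV/V)² + (-1·δT/T)²
  P term: (1×0.0933)² = 0.00871
  V term: (1×0.0381)² = 0.00145
  T term: (-1×0.00798)² = 6.36e-05
Total = 0.0102. Share from P = 0.00871/0.0102 = 0.852.

85.2%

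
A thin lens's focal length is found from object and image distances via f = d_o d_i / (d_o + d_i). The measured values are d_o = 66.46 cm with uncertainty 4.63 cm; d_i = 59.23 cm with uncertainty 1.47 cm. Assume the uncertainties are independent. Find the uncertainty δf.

1.11 cm

∂f/∂d_o = (d_i/(d_o+d_i))² = 0.222;  ∂f/∂d_i = (d_o/(d_o+d_i))² = 0.280
δf = √((∂f/∂d_o · δd_o)² + (∂f/∂d_i · δd_i)²) = √(1.06 + 0.169) = 1.11 cm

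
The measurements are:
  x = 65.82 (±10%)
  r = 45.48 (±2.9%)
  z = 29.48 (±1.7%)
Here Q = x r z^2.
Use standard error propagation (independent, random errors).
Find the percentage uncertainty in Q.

Each factor contributes (exponent × relative error)² to (δQ/Q)²:
  (1·δx/x)² = (1×0.100)² = 0.0100;  (1·δr/r)² = (1×0.0290)² = 0.000841;  (2·δz/z)² = (2×0.0170)² = 0.00116
δQ/Q = √(0.0120) = 0.110

11.0%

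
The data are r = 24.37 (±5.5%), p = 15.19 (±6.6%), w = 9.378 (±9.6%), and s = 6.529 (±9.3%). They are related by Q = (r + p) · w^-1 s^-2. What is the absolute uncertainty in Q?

Let u = r + p = 39.56. δu = √(δr² + δp²) = √(1.80 + 1.01) = 1.67, so δu/u = 0.0423.
Q is then a monomial in u, w, s:
δQ/Q = √((δu/u)² + (-1·δw/w)² + (-2·δs/s)²) = √(0.00179 + 0.00922 + 0.0346) = 0.214
Q = 0.09896, so δQ = 0.214 × 0.09896 = 0.0211.

0.0211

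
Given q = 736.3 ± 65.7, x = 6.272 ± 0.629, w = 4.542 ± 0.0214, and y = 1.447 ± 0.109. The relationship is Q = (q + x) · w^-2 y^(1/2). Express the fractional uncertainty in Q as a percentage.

Let u = q + x = 742.6. δu = √(δq² + δx²) = √(4320 + 0.396) = 65.7, so δu/u = 0.0885.
Q is then a monomial in u, w, y:
δQ/Q = √((δu/u)² + (-2·δw/w)² + (½·δy/y)²) = √(0.00783 + 8.88e-05 + 0.00142) = 0.0966

9.66%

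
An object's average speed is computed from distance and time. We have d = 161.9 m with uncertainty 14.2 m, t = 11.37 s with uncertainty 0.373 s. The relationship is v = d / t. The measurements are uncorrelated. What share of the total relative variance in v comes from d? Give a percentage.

(δv/v)² = (1·δd/d)² + (-1·δt/t)²
  d term: (1×0.0877)² = 0.00769
  t term: (-1×0.0328)² = 0.00108
Total = 0.00877. Share from d = 0.00769/0.00877 = 0.877.

87.7%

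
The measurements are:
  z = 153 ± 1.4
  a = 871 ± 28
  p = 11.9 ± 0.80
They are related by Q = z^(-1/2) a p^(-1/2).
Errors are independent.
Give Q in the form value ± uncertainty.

Each factor contributes (exponent × relative error)² to (δQ/Q)²:
  (−½·δz/z)² = (-0.5×0.00915)² = 2.09e-05;  (1·δa/a)² = (1×0.0321)² = 0.00103;  (−½·δp/p)² = (-0.5×0.0672)² = 0.00113
δQ/Q = √(0.00218) = 0.0467
Q = 20.4, so δQ = 0.0467 × 20.4 = 0.954.

20.4 ± 0.954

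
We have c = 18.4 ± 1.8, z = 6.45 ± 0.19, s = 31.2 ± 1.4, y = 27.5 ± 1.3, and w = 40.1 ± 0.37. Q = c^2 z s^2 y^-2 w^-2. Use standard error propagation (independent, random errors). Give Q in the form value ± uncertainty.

For a monomial Q ∝ c^2, z, s^2, y^-2, w^-2, fractional errors add in quadrature:
  (2·δc/c)² = (2×0.0978)² = 0.0383;  (1·δz/z)² = (1×0.0295)² = 0.000868;  (2·δs/s)² = (2×0.0449)² = 0.00805;  (-2·δy/y)² = (-2×0.0473)² = 0.00894;  (-2·δw/w)² = (-2×0.00923)² = 0.000341
δQ/Q = √(0.0565) = 0.238
Q = 1.75, so δQ = 0.238 × 1.75 = 0.415.

1.75 ± 0.415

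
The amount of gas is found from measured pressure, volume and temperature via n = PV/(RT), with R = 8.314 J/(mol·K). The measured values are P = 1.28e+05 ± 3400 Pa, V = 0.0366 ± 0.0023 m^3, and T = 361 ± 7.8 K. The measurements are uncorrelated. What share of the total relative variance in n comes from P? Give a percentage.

13.8%

(δn/n)² = (1·δP/P)² + (1·δV/V)² + (-1·δT/T)²
  P term: (1×0.0266)² = 0.000706
  V term: (1×0.0628)² = 0.00395
  T term: (-1×0.0216)² = 0.000467
Total = 0.00512. Share from P = 0.000706/0.00512 = 0.138.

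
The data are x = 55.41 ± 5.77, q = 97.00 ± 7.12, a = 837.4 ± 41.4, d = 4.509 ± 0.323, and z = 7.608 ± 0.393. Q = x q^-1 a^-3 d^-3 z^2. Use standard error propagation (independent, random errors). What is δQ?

1.89e-10

Since Q is a product/quotient, work with relative uncertainties:
  (1·δx/x)² = (1×0.104)² = 0.0108;  (-1·δq/q)² = (-1×0.0734)² = 0.00539;  (-3·δa/a)² = (-3×0.0494)² = 0.0220;  (-3·δd/d)² = (-3×0.0716)² = 0.0462;  (2·δz/z)² = (2×0.0517)² = 0.0107
δQ/Q = √(0.0951) = 0.308
Q = 6.142e-10, so δQ = 0.308 × 6.142e-10 = 1.89e-10.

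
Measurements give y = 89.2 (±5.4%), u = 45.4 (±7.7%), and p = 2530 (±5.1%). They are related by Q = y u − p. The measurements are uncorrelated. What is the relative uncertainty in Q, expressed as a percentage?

26.5%

Let w = y·u = 4050. δw/w = √((1·δy/y)² + (1·δu/u)²) = √(0.00292 + 0.00593) = 0.0940, so δw = 381.
Q = w − p: δQ = √(δw² + δp²) = √(1.45e+05 + 16600) = 402
Q = 1520, so δQ/Q = 402/1520 = 0.265.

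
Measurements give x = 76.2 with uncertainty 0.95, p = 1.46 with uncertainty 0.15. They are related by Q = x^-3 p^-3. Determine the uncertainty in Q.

2.25e-07

Products/powers → add relative errors in quadrature, weighted by exponent:
  (-3·δx/x)² = (-3×0.0125)² = 0.00140;  (-3·δp/p)² = (-3×0.103)² = 0.0950
δQ/Q = √(0.0964) = 0.310
Q = 7.26e-07, so δQ = 0.310 × 7.26e-07 = 2.25e-07.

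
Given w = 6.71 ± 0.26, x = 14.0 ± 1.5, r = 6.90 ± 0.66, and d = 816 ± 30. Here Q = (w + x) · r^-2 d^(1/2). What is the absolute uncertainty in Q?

Let u = w + x = 20.7. δu = √(δw² + δx²) = √(0.0676 + 2.25) = 1.52, so δu/u = 0.0735.
Q is then a monomial in u, r, d:
δQ/Q = √((δu/u)² + (-2·δr/r)² + (½·δd/d)²) = √(0.00540 + 0.0366 + 0.000338) = 0.206
Q = 12.4, so δQ = 0.206 × 12.4 = 2.56.

2.56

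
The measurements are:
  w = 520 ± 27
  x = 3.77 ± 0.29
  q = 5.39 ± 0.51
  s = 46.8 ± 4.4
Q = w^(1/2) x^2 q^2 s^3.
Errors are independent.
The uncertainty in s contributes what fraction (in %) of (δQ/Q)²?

56.9%

(δQ/Q)² = (½·δw/w)² + (2·δx/x)² + (2·δq/q)² + (3·δs/s)²
  w term: (0.5×0.0519)² = 0.000674
  x term: (2×0.0769)² = 0.0237
  q term: (2×0.0946)² = 0.0358
  s term: (3×0.0940)² = 0.0796
Total = 0.140. Share from s = 0.0796/0.140 = 0.569.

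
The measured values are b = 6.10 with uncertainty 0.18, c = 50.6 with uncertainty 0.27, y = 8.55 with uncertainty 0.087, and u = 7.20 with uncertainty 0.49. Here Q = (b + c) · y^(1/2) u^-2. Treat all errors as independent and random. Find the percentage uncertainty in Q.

13.6%

Let w = b + c = 56.7. δw = √(δb² + δc²) = √(0.0324 + 0.0729) = 0.324, so δw/w = 0.00572.
Q is then a monomial in w, y, u:
δQ/Q = √((δw/w)² + (½·δy/y)² + (-2·δu/u)²) = √(3.28e-05 + 2.59e-05 + 0.0185) = 0.136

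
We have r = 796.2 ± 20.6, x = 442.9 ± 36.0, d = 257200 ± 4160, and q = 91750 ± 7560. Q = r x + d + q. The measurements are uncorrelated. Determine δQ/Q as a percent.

Let p = r·x = 352600. δp/p = √((1·δr/r)² + (1·δx/x)²) = √(0.000669 + 0.00661) = 0.0853, so δp = 30100.
Q = p + d + q: δQ = √(δp² + δd² + δq²) = √(9.05e+08 + 1.73e+07 + 5.72e+07) = 31300
Q = 701600, so δQ/Q = 31300/701600 = 0.0446.

4.46%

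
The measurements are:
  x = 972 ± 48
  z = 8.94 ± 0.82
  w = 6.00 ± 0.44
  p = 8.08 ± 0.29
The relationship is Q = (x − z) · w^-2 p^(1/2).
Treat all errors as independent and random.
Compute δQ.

Let u = x − z = 963. δu = √(δx² + δz²) = √(2300 + 0.672) = 48.0, so δu/u = 0.0498.
Q is then a monomial in u, w, p:
δQ/Q = √((δu/u)² + (-2·δw/w)² + (½·δp/p)²) = √(0.00248 + 0.0215 + 0.000322) = 0.156
Q = 76.0, so δQ = 0.156 × 76.0 = 11.9.

11.9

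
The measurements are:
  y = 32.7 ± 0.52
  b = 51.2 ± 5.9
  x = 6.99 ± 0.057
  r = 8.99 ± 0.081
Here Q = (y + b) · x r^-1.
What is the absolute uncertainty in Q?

Let u = y + b = 83.9. δu = √(δy² + δb²) = √(0.270 + 34.8) = 5.92, so δu/u = 0.0706.
Q is then a monomial in u, x, r:
δQ/Q = √((δu/u)² + (1·δx/x)² + (-1·δr/r)²) = √(0.00498 + 6.65e-05 + 8.12e-05) = 0.0716
Q = 65.2, so δQ = 0.0716 × 65.2 = 4.67.

4.67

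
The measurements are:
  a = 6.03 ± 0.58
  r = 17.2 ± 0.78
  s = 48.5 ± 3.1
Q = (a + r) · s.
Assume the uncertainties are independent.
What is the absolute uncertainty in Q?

Let u = a + r = 23.2. δu = √(δa² + δr²) = √(0.336 + 0.608) = 0.972, so δu/u = 0.0418.
Q is then a monomial in u, s:
δQ/Q = √((δu/u)² + (1·δs/s)²) = √(0.00175 + 0.00409) = 0.0764
Q = 1130, so δQ = 0.0764 × 1130 = 86.1.

86.1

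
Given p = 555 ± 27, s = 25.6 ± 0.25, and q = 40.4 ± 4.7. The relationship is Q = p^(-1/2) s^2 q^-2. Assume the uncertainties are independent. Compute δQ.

Relative error in a monomial: (δQ/Q)² = Σ (nᵢ · δxᵢ/xᵢ)².
  (−½·δp/p)² = (-0.5×0.0486)² = 0.000592;  (2·δs/s)² = (2×0.00977)² = 0.000381;  (-2·δq/q)² = (-2×0.116)² = 0.0541
δQ/Q = √(0.0551) = 0.235
Q = 0.0170, so δQ = 0.235 × 0.0170 = 0.00400.

0.00400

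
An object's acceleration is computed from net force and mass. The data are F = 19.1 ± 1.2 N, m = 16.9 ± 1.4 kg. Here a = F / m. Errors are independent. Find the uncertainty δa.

a is a product of powers, so relative uncertainties combine in quadrature:
  (1·δF/F)² = (1×0.0628)² = 0.00395;  (-1·δm/m)² = (-1×0.0828)² = 0.00686
δa/a = √(0.0108) = 0.104
a = 1.13 m/s^2, so δa = 0.104 × 1.13 = 0.118 m/s^2.

0.118 m/s^2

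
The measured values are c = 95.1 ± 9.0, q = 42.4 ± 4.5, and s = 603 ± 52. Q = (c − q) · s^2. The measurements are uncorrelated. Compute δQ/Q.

0.257

Let u = c − q = 52.7. δu = √(δc² + δq²) = √(81.0 + 20.2) = 10.1, so δu/u = 0.191.
Q is then a monomial in u, s:
δQ/Q = √((δu/u)² + (2·δs/s)²) = √(0.0365 + 0.0297) = 0.257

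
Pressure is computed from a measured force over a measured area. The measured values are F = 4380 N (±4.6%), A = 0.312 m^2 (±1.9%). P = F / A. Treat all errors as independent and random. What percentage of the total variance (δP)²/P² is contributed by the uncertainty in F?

(δP/P)² = (1·δF/F)² + (-1·δA/A)²
  F term: (1×0.0460)² = 0.00212
  A term: (-1×0.0190)² = 0.000361
Total = 0.00248. Share from F = 0.00212/0.00248 = 0.854.

85.4%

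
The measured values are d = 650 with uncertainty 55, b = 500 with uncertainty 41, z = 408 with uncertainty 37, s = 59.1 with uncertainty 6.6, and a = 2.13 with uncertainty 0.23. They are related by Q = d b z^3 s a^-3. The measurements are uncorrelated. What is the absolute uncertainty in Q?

6.12e+13

Q is a product of powers, so relative uncertainties combine in quadrature:
  (1·δd/d)² = (1×0.0846)² = 0.00716;  (1·δb/b)² = (1×0.0820)² = 0.00672;  (3·δz/z)² = (3×0.0907)² = 0.0740;  (1·δs/s)² = (1×0.112)² = 0.0125;  (-3·δa/a)² = (-3×0.108)² = 0.105
δQ/Q = √(0.205) = 0.453
Q = 1.35e+14, so δQ = 0.453 × 1.35e+14 = 6.12e+13.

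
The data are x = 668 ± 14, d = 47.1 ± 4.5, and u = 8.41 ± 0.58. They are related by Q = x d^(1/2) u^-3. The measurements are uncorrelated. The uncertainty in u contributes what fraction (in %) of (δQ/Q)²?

(δQ/Q)² = (1·δx/x)² + (½·δd/d)² + (-3·δu/u)²
  x term: (1×0.0210)² = 0.000439
  d term: (0.5×0.0955)² = 0.00228
  u term: (-3×0.0690)² = 0.0428
Total = 0.0455. Share from u = 0.0428/0.0455 = 0.940.

94.0%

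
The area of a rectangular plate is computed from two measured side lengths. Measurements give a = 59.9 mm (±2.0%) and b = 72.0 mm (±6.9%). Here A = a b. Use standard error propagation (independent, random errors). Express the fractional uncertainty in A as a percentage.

Relative error in a monomial: (δA/A)² = Σ (nᵢ · δxᵢ/xᵢ)².
  (1·δa/a)² = (1×0.0200)² = 0.000400;  (1·δb/b)² = (1×0.0690)² = 0.00476
δA/A = √(0.00516) = 0.0718

7.18%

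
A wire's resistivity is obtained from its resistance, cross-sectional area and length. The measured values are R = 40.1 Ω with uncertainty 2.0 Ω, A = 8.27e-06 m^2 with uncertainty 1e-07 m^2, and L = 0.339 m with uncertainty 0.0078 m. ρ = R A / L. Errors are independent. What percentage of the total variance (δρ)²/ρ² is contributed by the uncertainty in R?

(δρ/ρ)² = (1·δR/R)² + (1·δA/A)² + (-1·δL/L)²
  R term: (1×0.0499)² = 0.00249
  A term: (1×0.0121)² = 0.000146
  L term: (-1×0.0230)² = 0.000529
Total = 0.00316. Share from R = 0.00249/0.00316 = 0.786.

78.6%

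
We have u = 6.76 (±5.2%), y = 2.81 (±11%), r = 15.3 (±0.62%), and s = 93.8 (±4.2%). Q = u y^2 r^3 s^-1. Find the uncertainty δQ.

Since Q is a product/quotient, work with relative uncertainties:
  (1·δu/u)² = (1×0.0520)² = 0.00270;  (2·δy/y)² = (2×0.110)² = 0.0484;  (3·δr/r)² = (3×0.00620)² = 0.000346;  (-1·δs/s)² = (-1×0.0420)² = 0.00176
δQ/Q = √(0.0532) = 0.231
Q = 2040, so δQ = 0.231 × 2040 = 470.

470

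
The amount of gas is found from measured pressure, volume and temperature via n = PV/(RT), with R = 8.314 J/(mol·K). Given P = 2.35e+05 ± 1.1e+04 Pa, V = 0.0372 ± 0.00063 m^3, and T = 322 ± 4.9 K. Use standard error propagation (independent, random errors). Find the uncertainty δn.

0.170 mol

n is a product of powers, so relative uncertainties combine in quadrature:
  (1·δP/P)² = (1×0.0468)² = 0.00219;  (1·δV/V)² = (1×0.0169)² = 0.000287;  (-1·δT/T)² = (-1×0.0152)² = 0.000232
δn/n = √(0.00271) = 0.0521
n = 3.27 mol, so δn = 0.0521 × 3.27 = 0.170 mol.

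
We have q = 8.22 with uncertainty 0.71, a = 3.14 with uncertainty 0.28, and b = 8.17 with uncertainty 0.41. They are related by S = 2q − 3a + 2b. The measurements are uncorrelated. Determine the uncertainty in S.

Sums and differences: (δS)² = Σ (cᵢ δxᵢ)².
  (2·δq)² = 2.02;  (3·δa)² = 0.706;  (2·δb)² = 0.672
δS = √(3.39) = 1.84

1.84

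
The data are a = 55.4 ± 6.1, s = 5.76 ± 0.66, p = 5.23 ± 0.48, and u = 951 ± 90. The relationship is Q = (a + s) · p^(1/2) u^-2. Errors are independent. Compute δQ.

Let w = a + s = 61.2. δw = √(δa² + δs²) = √(37.2 + 0.436) = 6.14, so δw/w = 0.100.
Q is then a monomial in w, p, u:
δQ/Q = √((δw/w)² + (½·δp/p)² + (-2·δu/u)²) = √(0.0101 + 0.00211 + 0.0358) = 0.219
Q = 0.000155, so δQ = 0.219 × 0.000155 = 3.39e-05.

3.39e-05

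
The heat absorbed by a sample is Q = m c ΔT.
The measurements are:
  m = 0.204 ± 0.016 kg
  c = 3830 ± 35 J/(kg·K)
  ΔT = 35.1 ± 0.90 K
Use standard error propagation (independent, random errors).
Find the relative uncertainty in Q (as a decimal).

0.0830

Each factor contributes (exponent × relative error)² to (δQ/Q)²:
  (1·δm/m)² = (1×0.0784)² = 0.00615;  (1·δc/c)² = (1×0.00914)² = 8.35e-05;  (1·δΔT/ΔT)² = (1×0.0256)² = 0.000657
δQ/Q = √(0.00689) = 0.0830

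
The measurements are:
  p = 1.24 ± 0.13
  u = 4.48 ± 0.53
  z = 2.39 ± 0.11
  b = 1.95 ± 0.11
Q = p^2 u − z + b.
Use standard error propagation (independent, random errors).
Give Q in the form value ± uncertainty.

6.45 ± 1.67

Let w = p^2·u = 6.89. δw/w = √((2·δp/p)² + (1·δu/u)²) = √(0.0440 + 0.0140) = 0.241, so δw = 1.66.
Q = w − z + b: δQ = √(δw² + δz² + δb²) = √(2.75 + 0.0121 + 0.0121) = 1.67
Q = 6.45.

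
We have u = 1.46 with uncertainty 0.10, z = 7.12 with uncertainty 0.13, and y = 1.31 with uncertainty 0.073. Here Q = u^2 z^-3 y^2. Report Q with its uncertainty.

Products/powers → add relative errors in quadrature, weighted by exponent:
  (2·δu/u)² = (2×0.0685)² = 0.0188;  (-3·δz/z)² = (-3×0.0183)² = 0.00300;  (2·δy/y)² = (2×0.0557)² = 0.0124
δQ/Q = √(0.0342) = 0.185
Q = 0.0101, so δQ = 0.185 × 0.0101 = 0.00187.

0.0101 ± 0.00187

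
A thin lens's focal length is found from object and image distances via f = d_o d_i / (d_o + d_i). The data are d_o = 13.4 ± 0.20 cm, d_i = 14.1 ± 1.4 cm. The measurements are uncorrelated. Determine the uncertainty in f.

∂f/∂d_o = (d_i/(d_o+d_i))² = 0.263;  ∂f/∂d_i = (d_o/(d_o+d_i))² = 0.237
δf = √((∂f/∂d_o · δd_o)² + (∂f/∂d_i · δd_i)²) = √(0.00276 + 0.110) = 0.337 cm

0.337 cm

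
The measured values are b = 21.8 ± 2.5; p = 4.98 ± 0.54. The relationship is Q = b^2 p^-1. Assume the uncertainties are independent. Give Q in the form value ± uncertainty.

Q is a product of powers, so relative uncertainties combine in quadrature:
  (2·δb/b)² = (2×0.115)² = 0.0526;  (-1·δp/p)² = (-1×0.108)² = 0.0118
δQ/Q = √(0.0644) = 0.254
Q = 95.4, so δQ = 0.254 × 95.4 = 24.2.

95.4 ± 24.2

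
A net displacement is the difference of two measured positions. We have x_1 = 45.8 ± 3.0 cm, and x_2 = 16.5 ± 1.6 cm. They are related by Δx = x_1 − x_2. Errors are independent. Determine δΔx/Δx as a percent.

For a sum/difference, combine absolute errors in quadrature:
  (δx_1)² = 9.00;  (δx_2)² = 2.56
δΔx = √(11.6) = 3.40 cm
Δx = 29.3 cm, so δΔx/Δx = 3.40/29.3 = 0.116.

11.6%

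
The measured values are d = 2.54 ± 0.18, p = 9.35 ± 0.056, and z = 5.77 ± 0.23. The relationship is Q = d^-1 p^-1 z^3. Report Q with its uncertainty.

For a monomial Q ∝ d^-1, p^-1, z^3, fractional errors add in quadrature:
  (-1·δd/d)² = (-1×0.0709)² = 0.00502;  (-1·δp/p)² = (-1×0.00599)² = 3.59e-05;  (3·δz/z)² = (3×0.0399)² = 0.0143
δQ/Q = √(0.0194) = 0.139
Q = 8.09, so δQ = 0.139 × 8.09 = 1.13.

8.09 ± 1.13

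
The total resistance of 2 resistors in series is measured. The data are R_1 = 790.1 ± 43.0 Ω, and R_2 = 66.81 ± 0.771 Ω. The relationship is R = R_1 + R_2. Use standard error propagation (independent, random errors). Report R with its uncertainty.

Each term contributes (cᵢ δxᵢ)² to (δR)²:
  (δR_1)² = 1850;  (δR_2)² = 0.594
δR = √(1850) = 43.0 Ω
R = 856.9 Ω.

856.9 ± 43.0 Ω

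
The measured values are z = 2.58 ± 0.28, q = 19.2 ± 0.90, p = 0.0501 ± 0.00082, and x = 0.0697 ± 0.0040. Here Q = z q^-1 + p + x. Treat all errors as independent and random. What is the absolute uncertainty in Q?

Let w = z·q^-1 = 0.134. δw/w = √((1·δz/z)² + (-1·δq/q)²) = √(0.0118 + 0.00220) = 0.118, so δw = 0.0159.
Q = w + p + x: δQ = √(δw² + δp² + δx²) = √(0.000252 + 6.72e-07 + 1.6e-05) = 0.0164

0.0164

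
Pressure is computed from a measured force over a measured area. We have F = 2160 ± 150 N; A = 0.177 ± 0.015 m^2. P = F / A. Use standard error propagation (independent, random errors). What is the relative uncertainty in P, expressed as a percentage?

Products/powers → add relative errors in quadrature, weighted by exponent:
  (1·δF/F)² = (1×0.0694)² = 0.00482;  (-1·δA/A)² = (-1×0.0847)² = 0.00718
δP/P = √(0.0120) = 0.110

11.0%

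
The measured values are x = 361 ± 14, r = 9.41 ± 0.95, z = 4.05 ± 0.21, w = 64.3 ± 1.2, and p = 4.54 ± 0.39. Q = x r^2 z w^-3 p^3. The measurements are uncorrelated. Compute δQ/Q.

0.338

Each factor contributes (exponent × relative error)² to (δQ/Q)²:
  (1·δx/x)² = (1×0.0388)² = 0.00150;  (2·δr/r)² = (2×0.101)² = 0.0408;  (1·δz/z)² = (1×0.0519)² = 0.00269;  (-3·δw/w)² = (-3×0.0187)² = 0.00313;  (3·δp/p)² = (3×0.0859)² = 0.0664
δQ/Q = √(0.115) = 0.338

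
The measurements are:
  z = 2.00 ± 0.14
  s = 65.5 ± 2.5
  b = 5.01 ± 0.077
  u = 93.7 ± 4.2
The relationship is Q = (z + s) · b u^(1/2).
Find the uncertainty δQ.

151

Let w = z + s = 67.5. δw = √(δz² + δs²) = √(0.0196 + 6.25) = 2.50, so δw/w = 0.0371.
Q is then a monomial in w, b, u:
δQ/Q = √((δw/w)² + (1·δb/b)² + (½·δu/u)²) = √(0.00138 + 0.000236 + 0.000502) = 0.0460
Q = 3270, so δQ = 0.0460 × 3270 = 151.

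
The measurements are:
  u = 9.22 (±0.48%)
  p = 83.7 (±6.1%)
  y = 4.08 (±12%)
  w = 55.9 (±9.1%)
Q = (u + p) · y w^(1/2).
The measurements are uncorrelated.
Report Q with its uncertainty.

Let h = u + p = 92.9. δh = √(δu² + δp²) = √(0.00196 + 26.1) = 5.11, so δh/h = 0.0549.
Q is then a monomial in h, y, w:
δQ/Q = √((δh/h)² + (1·δy/y)² + (½·δw/w)²) = √(0.00302 + 0.0144 + 0.00207) = 0.140
Q = 2830, so δQ = 0.140 × 2830 = 396.

2830 ± 396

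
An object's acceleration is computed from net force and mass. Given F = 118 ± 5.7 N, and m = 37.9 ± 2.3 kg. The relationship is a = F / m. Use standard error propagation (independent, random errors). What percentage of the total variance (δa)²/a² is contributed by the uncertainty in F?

(δa/a)² = (1·δF/F)² + (-1·δm/m)²
  F term: (1×0.0483)² = 0.00233
  m term: (-1×0.0607)² = 0.00368
Total = 0.00602. Share from F = 0.00233/0.00602 = 0.388.

38.8%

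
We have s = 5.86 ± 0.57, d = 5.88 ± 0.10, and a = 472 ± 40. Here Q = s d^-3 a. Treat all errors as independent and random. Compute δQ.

Q is a product of powers, so relative uncertainties combine in quadrature:
  (1·δs/s)² = (1×0.0973)² = 0.00946;  (-3·δd/d)² = (-3×0.0170)² = 0.00260;  (1·δa/a)² = (1×0.0847)² = 0.00718
δQ/Q = √(0.0192) = 0.139
Q = 13.6, so δQ = 0.139 × 13.6 = 1.89.

1.89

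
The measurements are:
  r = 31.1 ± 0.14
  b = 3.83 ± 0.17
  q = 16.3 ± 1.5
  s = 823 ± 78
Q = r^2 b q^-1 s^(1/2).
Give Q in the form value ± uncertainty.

Relative error in a monomial: (δQ/Q)² = Σ (nᵢ · δxᵢ/xᵢ)².
  (2·δr/r)² = (2×0.00450)² = 8.11e-05;  (1·δb/b)² = (1×0.0444)² = 0.00197;  (-1·δq/q)² = (-1×0.0920)² = 0.00847;  (½·δs/s)² = (0.5×0.0948)² = 0.00225
δQ/Q = √(0.0128) = 0.113
Q = 6520, so δQ = 0.113 × 6520 = 737.

6520 ± 737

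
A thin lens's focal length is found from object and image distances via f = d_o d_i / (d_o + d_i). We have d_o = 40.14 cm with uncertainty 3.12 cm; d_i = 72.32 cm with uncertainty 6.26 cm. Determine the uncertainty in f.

∂f/∂d_o = (d_i/(d_o+d_i))² = 0.414;  ∂f/∂d_i = (d_o/(d_o+d_i))² = 0.127
δf = √((∂f/∂d_o · δd_o)² + (∂f/∂d_i · δd_i)²) = √(1.66 + 0.636) = 1.52 cm

1.52 cm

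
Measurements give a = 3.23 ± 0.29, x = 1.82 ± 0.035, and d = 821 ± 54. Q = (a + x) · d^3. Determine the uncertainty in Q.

5.75e+08

Let u = a + x = 5.05. δu = √(δa² + δx²) = √(0.0841 + 0.00123) = 0.292, so δu/u = 0.0578.
Q is then a monomial in u, d:
δQ/Q = √((δu/u)² + (3·δd/d)²) = √(0.00335 + 0.0389) = 0.206
Q = 2.79e+09, so δQ = 0.206 × 2.79e+09 = 5.75e+08.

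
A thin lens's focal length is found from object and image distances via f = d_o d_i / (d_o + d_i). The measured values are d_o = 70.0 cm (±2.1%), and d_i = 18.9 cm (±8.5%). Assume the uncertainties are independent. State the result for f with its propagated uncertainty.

14.9 ± 0.998 cm

∂f/∂d_o = (d_i/(d_o+d_i))² = 0.0452;  ∂f/∂d_i = (d_o/(d_o+d_i))² = 0.620
δf = √((∂f/∂d_o · δd_o)² + (∂f/∂d_i · δd_i)²) = √(0.00441 + 0.992) = 0.998 cm
f = 14.9 cm.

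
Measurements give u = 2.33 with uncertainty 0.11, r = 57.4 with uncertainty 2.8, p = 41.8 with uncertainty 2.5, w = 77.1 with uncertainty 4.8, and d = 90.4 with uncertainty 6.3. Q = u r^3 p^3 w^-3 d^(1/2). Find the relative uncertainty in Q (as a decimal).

Since Q is a product/quotient, work with relative uncertainties:
  (1·δu/u)² = (1×0.0472)² = 0.00223;  (3·δr/r)² = (3×0.0488)² = 0.0214;  (3·δp/p)² = (3×0.0598)² = 0.0322;  (-3·δw/w)² = (-3×0.0623)² = 0.0349;  (½·δd/d)² = (0.5×0.0697)² = 0.00121
δQ/Q = √(0.0919) = 0.303

0.303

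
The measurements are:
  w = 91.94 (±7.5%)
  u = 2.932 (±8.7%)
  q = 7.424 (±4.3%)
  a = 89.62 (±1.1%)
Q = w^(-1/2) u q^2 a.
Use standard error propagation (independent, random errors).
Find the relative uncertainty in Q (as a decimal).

0.128

Relative error in a monomial: (δQ/Q)² = Σ (nᵢ · δxᵢ/xᵢ)².
  (−½·δw/w)² = (-0.5×0.0750)² = 0.00141;  (1·δu/u)² = (1×0.0870)² = 0.00757;  (2·δq/q)² = (2×0.0430)² = 0.00740;  (1·δa/a)² = (1×0.0110)² = 0.000121
δQ/Q = √(0.0165) = 0.128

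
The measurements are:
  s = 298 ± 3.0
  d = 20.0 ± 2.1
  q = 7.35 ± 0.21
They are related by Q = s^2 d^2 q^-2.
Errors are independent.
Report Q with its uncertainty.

(6.58 ± 1.44) × 10^5

For a monomial Q ∝ s^2, d^2, q^-2, fractional errors add in quadrature:
  (2·δs/s)² = (2×0.0101)² = 0.000405;  (2·δd/d)² = (2×0.105)² = 0.0441;  (-2·δq/q)² = (-2×0.0286)² = 0.00327
δQ/Q = √(0.0478) = 0.219
Q = 6.58e+05, so δQ = 0.219 × 6.58e+05 = 1.44e+05.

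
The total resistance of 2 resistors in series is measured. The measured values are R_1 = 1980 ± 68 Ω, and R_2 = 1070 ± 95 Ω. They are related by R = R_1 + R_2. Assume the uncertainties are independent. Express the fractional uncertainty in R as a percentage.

3.83%

Sums and differences: (δR)² = Σ (cᵢ δxᵢ)².
  (δR_1)² = 4620;  (δR_2)² = 9020
δR = √(13600) = 117 Ω
R = 3050 Ω, so δR/R = 117/3050 = 0.0383.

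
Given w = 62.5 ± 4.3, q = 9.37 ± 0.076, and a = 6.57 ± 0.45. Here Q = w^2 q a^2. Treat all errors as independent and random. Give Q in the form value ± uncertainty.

Q is a product of powers, so relative uncertainties combine in quadrature:
  (2·δw/w)² = (2×0.0688)² = 0.0189;  (1·δq/q)² = (1×0.00811)² = 6.58e-05;  (2·δa/a)² = (2×0.0685)² = 0.0188
δQ/Q = √(0.0378) = 0.194
Q = 1.58e+06, so δQ = 0.194 × 1.58e+06 = 3.07e+05.

(1.58 ± 0.307) × 10^6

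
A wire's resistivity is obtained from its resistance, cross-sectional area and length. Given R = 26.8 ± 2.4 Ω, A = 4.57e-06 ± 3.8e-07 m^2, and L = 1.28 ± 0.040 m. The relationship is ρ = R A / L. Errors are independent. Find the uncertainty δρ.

Relative error in a monomial: (δρ/ρ)² = Σ (nᵢ · δxᵢ/xᵢ)².
  (1·δR/R)² = (1×0.0896)² = 0.00802;  (1·δA/A)² = (1×0.0832)² = 0.00691;  (-1·δL/L)² = (-1×0.0312)² = 0.000977
δρ/ρ = √(0.0159) = 0.126
ρ = 9.57e-05 Ω·m, so δρ = 0.126 × 9.57e-05 = 1.21e-05 Ω·m.

1.21e-05 Ω·m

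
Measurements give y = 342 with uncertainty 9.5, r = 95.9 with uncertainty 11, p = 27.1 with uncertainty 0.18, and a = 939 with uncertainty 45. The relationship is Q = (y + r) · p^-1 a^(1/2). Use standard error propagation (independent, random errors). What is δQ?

20.5

Let u = y + r = 438. δu = √(δy² + δr²) = √(90.2 + 121) = 14.5, so δu/u = 0.0332.
Q is then a monomial in u, p, a:
δQ/Q = √((δu/u)² + (-1·δp/p)² + (½·δa/a)²) = √(0.00110 + 4.41e-05 + 0.000574) = 0.0415
Q = 495, so δQ = 0.0415 × 495 = 20.5.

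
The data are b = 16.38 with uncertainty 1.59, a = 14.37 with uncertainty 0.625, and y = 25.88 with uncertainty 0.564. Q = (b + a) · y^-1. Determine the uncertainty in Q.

0.0709

Let u = b + a = 30.75. δu = √(δb² + δa²) = √(2.53 + 0.391) = 1.71, so δu/u = 0.0556.
Q is then a monomial in u, y:
δQ/Q = √((δu/u)² + (-1·δy/y)²) = √(0.00309 + 0.000475) = 0.0597
Q = 1.188, so δQ = 0.0597 × 1.188 = 0.0709.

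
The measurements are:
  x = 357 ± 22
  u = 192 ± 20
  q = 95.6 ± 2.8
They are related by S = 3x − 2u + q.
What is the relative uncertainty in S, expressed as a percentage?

Each term contributes (cᵢ δxᵢ)² to (δS)²:
  (3·δx)² = 4360;  (2·δu)² = 1600;  (δq)² = 7.84
δS = √(5960) = 77.2
S = 783, so δS/S = 77.2/783 = 0.0987.

9.87%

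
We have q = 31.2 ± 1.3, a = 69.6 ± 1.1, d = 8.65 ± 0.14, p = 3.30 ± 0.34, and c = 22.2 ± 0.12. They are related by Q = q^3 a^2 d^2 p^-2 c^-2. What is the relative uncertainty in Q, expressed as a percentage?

Since Q is a product/quotient, work with relative uncertainties:
  (3·δq/q)² = (3×0.0417)² = 0.0156;  (2·δa/a)² = (2×0.0158)² = 0.000999;  (2·δd/d)² = (2×0.0162)² = 0.00105;  (-2·δp/p)² = (-2×0.103)² = 0.0425;  (-2·δc/c)² = (-2×0.00541)² = 0.000117
δQ/Q = √(0.0602) = 0.245

24.5%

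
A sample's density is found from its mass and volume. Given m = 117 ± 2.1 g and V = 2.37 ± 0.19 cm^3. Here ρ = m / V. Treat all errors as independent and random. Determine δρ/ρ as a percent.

8.22%

Each factor contributes (exponent × relative error)² to (δρ/ρ)²:
  (1·δm/m)² = (1×0.0179)² = 0.000322;  (-1·δV/V)² = (-1×0.0802)² = 0.00643
δρ/ρ = √(0.00675) = 0.0822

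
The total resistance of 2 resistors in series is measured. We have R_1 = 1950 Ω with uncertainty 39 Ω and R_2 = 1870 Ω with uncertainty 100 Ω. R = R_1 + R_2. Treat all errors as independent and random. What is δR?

For a sum/difference, combine absolute errors in quadrature:
  (δR_1)² = 1520;  (δR_2)² = 10000
δR = √(11500) = 107 Ω

107 Ω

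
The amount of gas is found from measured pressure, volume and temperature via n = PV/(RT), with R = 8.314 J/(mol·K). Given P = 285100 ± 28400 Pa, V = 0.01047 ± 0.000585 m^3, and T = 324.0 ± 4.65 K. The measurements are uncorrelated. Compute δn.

Since n is a product/quotient, work with relative uncertainties:
  (1·δP/P)² = (1×0.0996)² = 0.00992;  (1·δV/V)² = (1×0.0559)² = 0.00312;  (-1·δT/T)² = (-1×0.0144)² = 0.000206
δn/n = √(0.0133) = 0.115
n = 1.108 mol, so δn = 0.115 × 1.108 = 0.128 mol.

0.128 mol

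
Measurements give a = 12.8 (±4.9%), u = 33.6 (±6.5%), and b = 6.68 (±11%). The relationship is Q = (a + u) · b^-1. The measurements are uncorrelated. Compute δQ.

Let w = a + u = 46.4. δw = √(δa² + δu²) = √(0.393 + 4.77) = 2.27, so δw/w = 0.0490.
Q is then a monomial in w, b:
δQ/Q = √((δw/w)² + (-1·δb/b)²) = √(0.00240 + 0.0121) = 0.120
Q = 6.95, so δQ = 0.120 × 6.95 = 0.836.

0.836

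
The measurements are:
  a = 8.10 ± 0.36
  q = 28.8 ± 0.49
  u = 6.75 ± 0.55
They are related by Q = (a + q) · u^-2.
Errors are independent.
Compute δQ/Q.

Let w = a + q = 36.9. δw = √(δa² + δq²) = √(0.130 + 0.240) = 0.608, so δw/w = 0.0165.
Q is then a monomial in w, u:
δQ/Q = √((δw/w)² + (-2·δu/u)²) = √(0.000272 + 0.0266) = 0.164

0.164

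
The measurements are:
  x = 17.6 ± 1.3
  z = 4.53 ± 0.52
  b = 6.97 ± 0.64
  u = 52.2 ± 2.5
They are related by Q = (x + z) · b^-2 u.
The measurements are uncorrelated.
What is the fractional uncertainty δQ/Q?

0.200

Let w = x + z = 22.1. δw = √(δx² + δz²) = √(1.69 + 0.270) = 1.40, so δw/w = 0.0633.
Q is then a monomial in w, b, u:
δQ/Q = √((δw/w)² + (-2·δb/b)² + (1·δu/u)²) = √(0.00400 + 0.0337 + 0.00229) = 0.200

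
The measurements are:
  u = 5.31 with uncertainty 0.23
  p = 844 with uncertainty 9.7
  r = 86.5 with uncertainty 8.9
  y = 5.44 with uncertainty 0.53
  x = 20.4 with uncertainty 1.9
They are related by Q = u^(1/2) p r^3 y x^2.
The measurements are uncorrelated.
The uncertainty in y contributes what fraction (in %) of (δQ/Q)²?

6.78%

(δQ/Q)² = (½·δu/u)² + (1·δp/p)² + (3·δr/r)² + (1·δy/y)² + (2·δx/x)²
  u term: (0.5×0.0433)² = 0.000469
  p term: (1×0.0115)² = 0.000132
  r term: (3×0.103)² = 0.0953
  y term: (1×0.0974)² = 0.00949
  x term: (2×0.0931)² = 0.0347
Total = 0.140. Share from y = 0.00949/0.140 = 0.0678.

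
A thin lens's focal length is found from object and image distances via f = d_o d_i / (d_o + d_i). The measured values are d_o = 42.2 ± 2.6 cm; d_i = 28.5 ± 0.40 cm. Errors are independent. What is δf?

∂f/∂d_o = (d_i/(d_o+d_i))² = 0.162;  ∂f/∂d_i = (d_o/(d_o+d_i))² = 0.356
δf = √((∂f/∂d_o · δd_o)² + (∂f/∂d_i · δd_i)²) = √(0.179 + 0.0203) = 0.446 cm

0.446 cm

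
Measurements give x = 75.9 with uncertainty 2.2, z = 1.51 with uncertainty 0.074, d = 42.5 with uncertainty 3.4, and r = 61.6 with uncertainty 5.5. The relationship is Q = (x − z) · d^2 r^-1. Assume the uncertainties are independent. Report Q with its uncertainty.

2180 ± 405

Let u = x − z = 74.4. δu = √(δx² + δz²) = √(4.84 + 0.00548) = 2.20, so δu/u = 0.0296.
Q is then a monomial in u, d, r:
δQ/Q = √((δu/u)² + (2·δd/d)² + (-1·δr/r)²) = √(0.000876 + 0.0256 + 0.00797) = 0.186
Q = 2180, so δQ = 0.186 × 2180 = 405.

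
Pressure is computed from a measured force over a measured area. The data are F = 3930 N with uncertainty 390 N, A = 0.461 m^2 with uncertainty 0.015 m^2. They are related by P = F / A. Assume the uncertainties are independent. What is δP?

890 Pa

Since P is a product/quotient, work with relative uncertainties:
  (1·δF/F)² = (1×0.0992)² = 0.00985;  (-1·δA/A)² = (-1×0.0325)² = 0.00106
δP/P = √(0.0109) = 0.104
P = 8520 Pa, so δP = 0.104 × 8520 = 890 Pa.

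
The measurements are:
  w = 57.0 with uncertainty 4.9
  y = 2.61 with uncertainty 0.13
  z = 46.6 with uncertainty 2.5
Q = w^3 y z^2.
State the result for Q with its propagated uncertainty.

Since Q is a product/quotient, work with relative uncertainties:
  (3·δw/w)² = (3×0.0860)² = 0.0665;  (1·δy/y)² = (1×0.0498)² = 0.00248;  (2·δz/z)² = (2×0.0536)² = 0.0115
δQ/Q = √(0.0805) = 0.284
Q = 1.05e+09, so δQ = 0.284 × 1.05e+09 = 2.98e+08.

(1.05 ± 0.298) × 10^9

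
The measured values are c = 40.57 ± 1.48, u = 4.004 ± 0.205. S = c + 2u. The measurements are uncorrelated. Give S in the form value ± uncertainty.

48.58 ± 1.54

Each term contributes (cᵢ δxᵢ)² to (δS)²:
  (δc)² = 2.19;  (2·δu)² = 0.168
δS = √(2.36) = 1.54
S = 48.58.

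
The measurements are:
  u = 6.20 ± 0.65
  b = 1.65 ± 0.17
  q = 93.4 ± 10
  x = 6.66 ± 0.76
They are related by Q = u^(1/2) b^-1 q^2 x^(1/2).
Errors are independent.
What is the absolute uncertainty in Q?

Products/powers → add relative errors in quadrature, weighted by exponent:
  (½·δu/u)² = (0.5×0.105)² = 0.00275;  (-1·δb/b)² = (-1×0.103)² = 0.0106;  (2·δq/q)² = (2×0.107)² = 0.0459;  (½·δx/x)² = (0.5×0.114)² = 0.00326
δQ/Q = √(0.0625) = 0.250
Q = 34000, so δQ = 0.250 × 34000 = 8490.

8490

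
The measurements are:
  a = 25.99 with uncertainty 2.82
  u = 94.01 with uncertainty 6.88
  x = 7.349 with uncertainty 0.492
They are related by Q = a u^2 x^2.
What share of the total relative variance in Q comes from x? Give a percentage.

(δQ/Q)² = (1·δa/a)² + (2·δu/u)² + (2·δx/x)²
  a term: (1×0.109)² = 0.0118
  u term: (2×0.0732)² = 0.0214
  x term: (2×0.0669)² = 0.0179
Total = 0.0511. Share from x = 0.0179/0.0511 = 0.351.

35.1%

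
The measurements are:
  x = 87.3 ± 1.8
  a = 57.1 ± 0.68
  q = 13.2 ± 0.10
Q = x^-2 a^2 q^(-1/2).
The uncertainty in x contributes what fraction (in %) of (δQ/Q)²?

74.5%

(δQ/Q)² = (-2·δx/x)² + (2·δa/a)² + (−½·δq/q)²
  x term: (-2×0.0206)² = 0.00170
  a term: (2×0.0119)² = 0.000567
  q term: (-0.5×0.00758)² = 1.43e-05
Total = 0.00228. Share from x = 0.00170/0.00228 = 0.745.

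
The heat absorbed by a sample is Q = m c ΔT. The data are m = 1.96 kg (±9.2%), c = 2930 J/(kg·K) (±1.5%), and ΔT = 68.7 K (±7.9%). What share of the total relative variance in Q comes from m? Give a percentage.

(δQ/Q)² = (1·δm/m)² + (1·δc/c)² + (1·δΔT/ΔT)²
  m term: (1×0.0920)² = 0.00846
  c term: (1×0.0150)² = 0.000225
  ΔT term: (1×0.0790)² = 0.00624
Total = 0.0149. Share from m = 0.00846/0.0149 = 0.567.

56.7%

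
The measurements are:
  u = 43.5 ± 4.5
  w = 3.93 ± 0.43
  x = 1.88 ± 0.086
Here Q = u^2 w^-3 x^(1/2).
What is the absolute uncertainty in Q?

16.6

Each factor contributes (exponent × relative error)² to (δQ/Q)²:
  (2·δu/u)² = (2×0.103)² = 0.0428;  (-3·δw/w)² = (-3×0.109)² = 0.108;  (½·δx/x)² = (0.5×0.0457)² = 0.000523
δQ/Q = √(0.151) = 0.389
Q = 42.7, so δQ = 0.389 × 42.7 = 16.6.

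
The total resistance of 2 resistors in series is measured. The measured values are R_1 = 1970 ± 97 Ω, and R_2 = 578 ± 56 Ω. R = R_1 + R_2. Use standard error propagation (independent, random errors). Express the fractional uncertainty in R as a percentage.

Sums and differences: (δR)² = Σ (cᵢ δxᵢ)².
  (δR_1)² = 9410;  (δR_2)² = 3140
δR = √(12500) = 112 Ω
R = 2550 Ω, so δR/R = 112/2550 = 0.0440.

4.40%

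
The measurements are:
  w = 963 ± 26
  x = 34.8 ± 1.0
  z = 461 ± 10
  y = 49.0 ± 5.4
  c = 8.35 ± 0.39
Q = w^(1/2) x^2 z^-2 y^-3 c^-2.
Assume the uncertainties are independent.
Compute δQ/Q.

Q is a product of powers, so relative uncertainties combine in quadrature:
  (½·δw/w)² = (0.5×0.0270)² = 0.000182;  (2·δx/x)² = (2×0.0287)² = 0.00330;  (-2·δz/z)² = (-2×0.0217)² = 0.00188;  (-3·δy/y)² = (-3×0.110)² = 0.109;  (-2·δc/c)² = (-2×0.0467)² = 0.00873
δQ/Q = √(0.123) = 0.351

0.351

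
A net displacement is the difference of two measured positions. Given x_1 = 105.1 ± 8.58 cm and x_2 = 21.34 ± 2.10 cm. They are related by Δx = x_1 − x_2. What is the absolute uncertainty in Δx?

Each term contributes (cᵢ δxᵢ)² to (δΔx)²:
  (δx_1)² = 73.6;  (δx_2)² = 4.41
δΔx = √(78.0) = 8.83 cm

8.83 cm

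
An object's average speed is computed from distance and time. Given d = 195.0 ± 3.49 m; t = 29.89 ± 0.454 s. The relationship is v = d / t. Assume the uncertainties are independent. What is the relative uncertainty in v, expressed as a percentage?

2.35%

v is a product of powers, so relative uncertainties combine in quadrature:
  (1·δd/d)² = (1×0.0179)² = 0.000320;  (-1·δt/t)² = (-1×0.0152)² = 0.000231
δv/v = √(0.000551) = 0.0235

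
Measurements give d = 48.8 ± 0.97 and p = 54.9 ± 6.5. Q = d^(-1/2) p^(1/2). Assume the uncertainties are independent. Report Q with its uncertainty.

Q is a product of powers, so relative uncertainties combine in quadrature:
  (−½·δd/d)² = (-0.5×0.0199)² = 9.88e-05;  (½·δp/p)² = (0.5×0.118)² = 0.00350
δQ/Q = √(0.00360) = 0.0600
Q = 1.06, so δQ = 0.0600 × 1.06 = 0.0637.

1.06 ± 0.0637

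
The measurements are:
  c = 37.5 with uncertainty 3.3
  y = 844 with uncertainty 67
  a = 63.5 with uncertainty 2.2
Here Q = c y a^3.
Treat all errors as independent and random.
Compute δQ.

1.28e+09

Since Q is a product/quotient, work with relative uncertainties:
  (1·δc/c)² = (1×0.0880)² = 0.00774;  (1·δy/y)² = (1×0.0794)² = 0.00630;  (3·δa/a)² = (3×0.0346)² = 0.0108
δQ/Q = √(0.0248) = 0.158
Q = 8.1e+09, so δQ = 0.158 × 8.1e+09 = 1.28e+09.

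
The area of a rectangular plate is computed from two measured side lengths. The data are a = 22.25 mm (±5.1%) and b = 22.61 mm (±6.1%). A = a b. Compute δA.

40.0 mm^2

Each factor contributes (exponent × relative error)² to (δA/A)²:
  (1·δa/a)² = (1×0.0510)² = 0.00260;  (1·δb/b)² = (1×0.0610)² = 0.00372
δA/A = √(0.00632) = 0.0795
A = 503.1 mm^2, so δA = 0.0795 × 503.1 = 40.0 mm^2.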